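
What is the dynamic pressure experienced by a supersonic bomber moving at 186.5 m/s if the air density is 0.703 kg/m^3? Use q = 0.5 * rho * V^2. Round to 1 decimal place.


Step 1: V^2 = 186.5^2 = 34782.25
Step 2: q = 0.5 * 0.703 * 34782.25
Step 3: q = 12226.0 Pa

12226.0


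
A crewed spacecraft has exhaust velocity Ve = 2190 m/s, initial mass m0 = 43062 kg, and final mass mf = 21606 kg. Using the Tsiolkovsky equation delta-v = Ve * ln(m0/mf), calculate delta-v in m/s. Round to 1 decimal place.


Step 1: Mass ratio m0/mf = 43062 / 21606 = 1.993057
Step 2: ln(1.993057) = 0.68967
Step 3: delta-v = 2190 * 0.68967 = 1510.4 m/s

1510.4


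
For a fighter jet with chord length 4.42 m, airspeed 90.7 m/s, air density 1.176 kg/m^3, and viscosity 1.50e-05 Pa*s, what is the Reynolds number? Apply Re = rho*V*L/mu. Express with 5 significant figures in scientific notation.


Step 1: Numerator = rho * V * L = 1.176 * 90.7 * 4.42 = 471.451344
Step 2: Re = 471.451344 / 1.50e-05
Step 3: Re = 3.1430e+07

3.1430e+07


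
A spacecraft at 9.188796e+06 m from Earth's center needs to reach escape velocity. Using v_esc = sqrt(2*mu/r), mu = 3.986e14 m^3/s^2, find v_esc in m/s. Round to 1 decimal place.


Step 1: 2*mu/r = 2 * 3.986e14 / 9.188796e+06 = 86757829.8615
Step 2: v_esc = sqrt(86757829.8615) = 9314.4 m/s

9314.4


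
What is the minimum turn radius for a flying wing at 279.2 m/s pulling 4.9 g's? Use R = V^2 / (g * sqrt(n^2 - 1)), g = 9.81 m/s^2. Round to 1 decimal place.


Step 1: V^2 = 279.2^2 = 77952.64
Step 2: n^2 - 1 = 4.9^2 - 1 = 23.01
Step 3: sqrt(23.01) = 4.796874
Step 4: R = 77952.64 / (9.81 * 4.796874) = 1656.5 m

1656.5


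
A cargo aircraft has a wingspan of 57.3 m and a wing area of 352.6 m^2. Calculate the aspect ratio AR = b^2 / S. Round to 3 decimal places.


Step 1: b^2 = 57.3^2 = 3283.29
Step 2: AR = 3283.29 / 352.6 = 9.312

9.312


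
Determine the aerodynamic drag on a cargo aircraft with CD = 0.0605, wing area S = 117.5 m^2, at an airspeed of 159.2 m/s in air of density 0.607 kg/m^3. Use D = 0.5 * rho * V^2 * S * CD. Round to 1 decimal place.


Step 1: Dynamic pressure q = 0.5 * 0.607 * 159.2^2 = 7692.0982 Pa
Step 2: Drag D = q * S * CD = 7692.0982 * 117.5 * 0.0605
Step 3: D = 54681.2 N

54681.2


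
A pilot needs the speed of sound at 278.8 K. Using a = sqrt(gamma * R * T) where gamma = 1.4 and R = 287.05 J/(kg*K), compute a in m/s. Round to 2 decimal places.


Step 1: gamma * R * T = 1.4 * 287.05 * 278.8 = 112041.356
Step 2: a = sqrt(112041.356) = 334.73 m/s

334.73


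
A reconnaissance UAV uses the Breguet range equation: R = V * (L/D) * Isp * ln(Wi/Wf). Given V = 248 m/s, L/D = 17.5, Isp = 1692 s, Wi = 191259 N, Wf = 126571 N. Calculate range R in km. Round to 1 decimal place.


Step 1: Coefficient = V * (L/D) * Isp = 248 * 17.5 * 1692 = 7343280.0 m
Step 2: Wi/Wf = 191259 / 126571 = 1.511081
Step 3: ln(1.511081) = 0.412825
Step 4: R = 7343280.0 * 0.412825 = 3031490.4 m = 3031.5 km

3031.5


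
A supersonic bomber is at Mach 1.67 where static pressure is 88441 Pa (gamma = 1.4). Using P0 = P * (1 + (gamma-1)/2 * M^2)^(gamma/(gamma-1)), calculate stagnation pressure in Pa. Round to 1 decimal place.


Step 1: (gamma-1)/2 * M^2 = 0.2 * 2.7889 = 0.55778
Step 2: 1 + 0.55778 = 1.55778
Step 3: Exponent gamma/(gamma-1) = 3.5
Step 4: P0 = 88441 * 1.55778^3.5 = 417277.6 Pa

417277.6


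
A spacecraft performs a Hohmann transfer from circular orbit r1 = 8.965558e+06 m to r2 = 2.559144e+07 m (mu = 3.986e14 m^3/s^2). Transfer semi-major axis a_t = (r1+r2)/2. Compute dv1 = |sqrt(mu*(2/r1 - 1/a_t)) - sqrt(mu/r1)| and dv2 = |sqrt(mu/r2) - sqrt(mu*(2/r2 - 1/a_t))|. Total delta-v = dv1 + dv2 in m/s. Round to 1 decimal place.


Step 1: Transfer semi-major axis a_t = (8.965558e+06 + 2.559144e+07) / 2 = 1.727850e+07 m
Step 2: v1 (circular at r1) = sqrt(mu/r1) = 6667.76 m/s
Step 3: v_t1 = sqrt(mu*(2/r1 - 1/a_t)) = 8114.73 m/s
Step 4: dv1 = |8114.73 - 6667.76| = 1446.97 m/s
Step 5: v2 (circular at r2) = 3946.58 m/s, v_t2 = 2842.87 m/s
Step 6: dv2 = |3946.58 - 2842.87| = 1103.71 m/s
Step 7: Total delta-v = 1446.97 + 1103.71 = 2550.7 m/s

2550.7


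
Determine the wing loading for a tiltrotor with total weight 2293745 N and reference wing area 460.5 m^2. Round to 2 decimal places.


Step 1: Wing loading = W / S = 2293745 / 460.5
Step 2: Wing loading = 4980.99 N/m^2

4980.99


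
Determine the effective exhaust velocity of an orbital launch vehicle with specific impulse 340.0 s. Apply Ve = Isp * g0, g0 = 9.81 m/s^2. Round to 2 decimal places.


Step 1: Ve = Isp * g0 = 340.0 * 9.81
Step 2: Ve = 3335.40 m/s

3335.40


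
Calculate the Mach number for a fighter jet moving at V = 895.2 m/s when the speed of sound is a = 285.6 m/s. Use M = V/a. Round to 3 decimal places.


Step 1: M = V / a = 895.2 / 285.6
Step 2: M = 3.134

3.134


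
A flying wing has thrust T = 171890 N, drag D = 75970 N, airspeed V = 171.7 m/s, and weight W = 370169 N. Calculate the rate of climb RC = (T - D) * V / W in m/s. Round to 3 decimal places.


Step 1: Excess thrust = T - D = 171890 - 75970 = 95920 N
Step 2: Excess power = 95920 * 171.7 = 16469464.0 W
Step 3: RC = 16469464.0 / 370169 = 44.492 m/s

44.492


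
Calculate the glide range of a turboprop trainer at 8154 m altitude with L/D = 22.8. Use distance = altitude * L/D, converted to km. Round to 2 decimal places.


Step 1: Glide distance = altitude * L/D = 8154 * 22.8 = 185911.2 m
Step 2: Convert to km: 185911.2 / 1000 = 185.91 km

185.91


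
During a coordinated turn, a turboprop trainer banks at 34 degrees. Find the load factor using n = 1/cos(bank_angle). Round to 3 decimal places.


Step 1: Convert 34 degrees to radians = 0.593412
Step 2: cos(34 deg) = 0.829038
Step 3: n = 1 / 0.829038 = 1.206

1.206


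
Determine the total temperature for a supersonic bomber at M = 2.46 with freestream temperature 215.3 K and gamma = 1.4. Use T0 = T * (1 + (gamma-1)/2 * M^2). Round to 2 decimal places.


Step 1: (gamma-1)/2 = 0.2
Step 2: M^2 = 6.0516
Step 3: 1 + 0.2 * 6.0516 = 2.21032
Step 4: T0 = 215.3 * 2.21032 = 475.88 K

475.88


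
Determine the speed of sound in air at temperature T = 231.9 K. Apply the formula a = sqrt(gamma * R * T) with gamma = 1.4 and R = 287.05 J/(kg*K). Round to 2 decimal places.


Step 1: gamma * R * T = 1.4 * 287.05 * 231.9 = 93193.653
Step 2: a = sqrt(93193.653) = 305.28 m/s

305.28


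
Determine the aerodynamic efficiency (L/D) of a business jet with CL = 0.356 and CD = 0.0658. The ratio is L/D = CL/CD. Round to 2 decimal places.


Step 1: L/D = CL / CD = 0.356 / 0.0658
Step 2: L/D = 5.41

5.41


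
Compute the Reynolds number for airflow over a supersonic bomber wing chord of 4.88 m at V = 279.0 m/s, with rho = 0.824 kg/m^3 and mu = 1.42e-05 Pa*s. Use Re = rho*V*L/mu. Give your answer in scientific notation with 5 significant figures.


Step 1: Numerator = rho * V * L = 0.824 * 279.0 * 4.88 = 1121.89248
Step 2: Re = 1121.89248 / 1.42e-05
Step 3: Re = 7.9007e+07

7.9007e+07


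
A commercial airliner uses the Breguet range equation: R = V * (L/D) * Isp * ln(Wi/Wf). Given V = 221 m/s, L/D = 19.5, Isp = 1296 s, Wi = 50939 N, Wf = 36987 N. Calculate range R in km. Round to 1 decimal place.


Step 1: Coefficient = V * (L/D) * Isp = 221 * 19.5 * 1296 = 5585112.0 m
Step 2: Wi/Wf = 50939 / 36987 = 1.377214
Step 3: ln(1.377214) = 0.320062
Step 4: R = 5585112.0 * 0.320062 = 1787584.0 m = 1787.6 km

1787.6


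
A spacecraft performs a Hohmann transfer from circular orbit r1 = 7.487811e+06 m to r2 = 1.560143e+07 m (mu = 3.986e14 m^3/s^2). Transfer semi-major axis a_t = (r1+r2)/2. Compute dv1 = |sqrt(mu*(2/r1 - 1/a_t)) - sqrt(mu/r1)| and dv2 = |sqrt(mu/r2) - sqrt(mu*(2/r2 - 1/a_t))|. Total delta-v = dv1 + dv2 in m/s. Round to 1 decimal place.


Step 1: Transfer semi-major axis a_t = (7.487811e+06 + 1.560143e+07) / 2 = 1.154462e+07 m
Step 2: v1 (circular at r1) = sqrt(mu/r1) = 7296.11 m/s
Step 3: v_t1 = sqrt(mu*(2/r1 - 1/a_t)) = 8481.71 m/s
Step 4: dv1 = |8481.71 - 7296.11| = 1185.61 m/s
Step 5: v2 (circular at r2) = 5054.6 m/s, v_t2 = 4070.75 m/s
Step 6: dv2 = |5054.6 - 4070.75| = 983.85 m/s
Step 7: Total delta-v = 1185.61 + 983.85 = 2169.5 m/s

2169.5


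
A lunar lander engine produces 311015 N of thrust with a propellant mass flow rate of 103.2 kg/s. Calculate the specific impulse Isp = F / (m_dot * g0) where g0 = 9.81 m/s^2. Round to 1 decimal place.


Step 1: m_dot * g0 = 103.2 * 9.81 = 1012.39
Step 2: Isp = 311015 / 1012.39 = 307.2 s

307.2


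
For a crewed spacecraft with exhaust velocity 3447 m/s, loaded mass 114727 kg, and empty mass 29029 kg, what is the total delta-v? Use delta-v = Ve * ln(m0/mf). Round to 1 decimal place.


Step 1: Mass ratio m0/mf = 114727 / 29029 = 3.952151
Step 2: ln(3.952151) = 1.37426
Step 3: delta-v = 3447 * 1.37426 = 4737.1 m/s

4737.1


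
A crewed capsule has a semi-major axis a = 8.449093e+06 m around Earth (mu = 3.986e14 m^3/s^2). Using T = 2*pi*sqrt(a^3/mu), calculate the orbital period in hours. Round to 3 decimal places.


Step 1: a^3 / mu = 6.031569e+20 / 3.986e14 = 1.513188e+06
Step 2: sqrt(1.513188e+06) = 1230.1172 s
Step 3: T = 2*pi * 1230.1172 = 7729.05 s
Step 4: T in hours = 7729.05 / 3600 = 2.147 hours

2.147


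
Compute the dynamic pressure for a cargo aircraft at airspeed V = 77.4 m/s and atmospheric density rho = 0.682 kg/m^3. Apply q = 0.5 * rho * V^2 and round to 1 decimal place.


Step 1: V^2 = 77.4^2 = 5990.76
Step 2: q = 0.5 * 0.682 * 5990.76
Step 3: q = 2042.8 Pa

2042.8


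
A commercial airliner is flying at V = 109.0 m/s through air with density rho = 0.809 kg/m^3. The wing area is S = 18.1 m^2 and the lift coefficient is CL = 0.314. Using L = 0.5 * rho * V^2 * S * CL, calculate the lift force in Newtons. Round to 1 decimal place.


Step 1: Calculate dynamic pressure q = 0.5 * 0.809 * 109.0^2 = 0.5 * 0.809 * 11881.0 = 4805.8645 Pa
Step 2: Multiply by wing area and lift coefficient: L = 4805.8645 * 18.1 * 0.314
Step 3: L = 86986.1475 * 0.314 = 27313.7 N

27313.7


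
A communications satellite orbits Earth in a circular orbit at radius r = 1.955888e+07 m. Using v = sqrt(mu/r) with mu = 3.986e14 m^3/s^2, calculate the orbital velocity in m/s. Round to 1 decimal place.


Step 1: mu / r = 3.986e14 / 1.955888e+07 = 20379490.0321
Step 2: v = sqrt(20379490.0321) = 4514.4 m/s

4514.4


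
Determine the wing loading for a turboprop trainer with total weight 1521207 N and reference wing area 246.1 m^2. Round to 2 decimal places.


Step 1: Wing loading = W / S = 1521207 / 246.1
Step 2: Wing loading = 6181.26 N/m^2

6181.26


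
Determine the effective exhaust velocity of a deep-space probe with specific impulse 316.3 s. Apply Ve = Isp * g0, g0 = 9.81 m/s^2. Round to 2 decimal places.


Step 1: Ve = Isp * g0 = 316.3 * 9.81
Step 2: Ve = 3102.90 m/s

3102.90


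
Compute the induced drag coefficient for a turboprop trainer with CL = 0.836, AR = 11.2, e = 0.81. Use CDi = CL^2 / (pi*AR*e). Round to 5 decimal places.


Step 1: CL^2 = 0.836^2 = 0.698896
Step 2: pi * AR * e = 3.14159 * 11.2 * 0.81 = 28.500529
Step 3: CDi = 0.698896 / 28.500529 = 0.02452

0.02452


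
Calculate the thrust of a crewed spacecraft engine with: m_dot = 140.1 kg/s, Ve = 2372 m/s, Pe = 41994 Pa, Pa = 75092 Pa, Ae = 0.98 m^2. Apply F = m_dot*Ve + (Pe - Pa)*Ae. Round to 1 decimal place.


Step 1: Momentum thrust = m_dot * Ve = 140.1 * 2372 = 332317.2 N
Step 2: Pressure thrust = (Pe - Pa) * Ae = (41994 - 75092) * 0.98 = -32436.04 N
Step 3: Total thrust F = 332317.2 + -32436.04 = 299881.2 N

299881.2


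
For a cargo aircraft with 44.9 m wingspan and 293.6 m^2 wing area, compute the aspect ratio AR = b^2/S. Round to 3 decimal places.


Step 1: b^2 = 44.9^2 = 2016.01
Step 2: AR = 2016.01 / 293.6 = 6.867

6.867


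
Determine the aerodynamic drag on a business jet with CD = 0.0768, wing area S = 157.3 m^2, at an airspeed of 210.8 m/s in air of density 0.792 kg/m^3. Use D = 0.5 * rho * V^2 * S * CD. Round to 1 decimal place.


Step 1: Dynamic pressure q = 0.5 * 0.792 * 210.8^2 = 17596.9094 Pa
Step 2: Drag D = q * S * CD = 17596.9094 * 157.3 * 0.0768
Step 3: D = 212581.9 N

212581.9


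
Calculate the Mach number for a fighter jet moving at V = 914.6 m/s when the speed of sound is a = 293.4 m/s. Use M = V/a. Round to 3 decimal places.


Step 1: M = V / a = 914.6 / 293.4
Step 2: M = 3.117

3.117


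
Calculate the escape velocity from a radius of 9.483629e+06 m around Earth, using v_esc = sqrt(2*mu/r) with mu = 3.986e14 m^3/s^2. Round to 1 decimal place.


Step 1: 2*mu/r = 2 * 3.986e14 / 9.483629e+06 = 84060648.0916
Step 2: v_esc = sqrt(84060648.0916) = 9168.5 m/s

9168.5


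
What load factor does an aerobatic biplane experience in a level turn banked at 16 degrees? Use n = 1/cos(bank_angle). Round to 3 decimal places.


Step 1: Convert 16 degrees to radians = 0.279253
Step 2: cos(16 deg) = 0.961262
Step 3: n = 1 / 0.961262 = 1.040

1.040


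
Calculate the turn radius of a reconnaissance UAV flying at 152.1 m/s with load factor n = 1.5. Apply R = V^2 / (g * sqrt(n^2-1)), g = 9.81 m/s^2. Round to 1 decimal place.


Step 1: V^2 = 152.1^2 = 23134.41
Step 2: n^2 - 1 = 1.5^2 - 1 = 1.25
Step 3: sqrt(1.25) = 1.118034
Step 4: R = 23134.41 / (9.81 * 1.118034) = 2109.3 m

2109.3


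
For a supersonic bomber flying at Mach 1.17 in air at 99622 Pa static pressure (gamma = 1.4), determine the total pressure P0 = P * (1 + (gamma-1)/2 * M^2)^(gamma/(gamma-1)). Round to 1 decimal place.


Step 1: (gamma-1)/2 * M^2 = 0.2 * 1.3689 = 0.27378
Step 2: 1 + 0.27378 = 1.27378
Step 3: Exponent gamma/(gamma-1) = 3.5
Step 4: P0 = 99622 * 1.27378^3.5 = 232373.0 Pa

232373.0


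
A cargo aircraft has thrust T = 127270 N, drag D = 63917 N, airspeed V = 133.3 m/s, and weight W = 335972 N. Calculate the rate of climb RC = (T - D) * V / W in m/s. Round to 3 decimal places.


Step 1: Excess thrust = T - D = 127270 - 63917 = 63353 N
Step 2: Excess power = 63353 * 133.3 = 8444954.9 W
Step 3: RC = 8444954.9 / 335972 = 25.136 m/s

25.136


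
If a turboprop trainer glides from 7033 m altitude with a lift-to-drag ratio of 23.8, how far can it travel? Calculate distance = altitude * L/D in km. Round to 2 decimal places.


Step 1: Glide distance = altitude * L/D = 7033 * 23.8 = 167385.4 m
Step 2: Convert to km: 167385.4 / 1000 = 167.39 km

167.39


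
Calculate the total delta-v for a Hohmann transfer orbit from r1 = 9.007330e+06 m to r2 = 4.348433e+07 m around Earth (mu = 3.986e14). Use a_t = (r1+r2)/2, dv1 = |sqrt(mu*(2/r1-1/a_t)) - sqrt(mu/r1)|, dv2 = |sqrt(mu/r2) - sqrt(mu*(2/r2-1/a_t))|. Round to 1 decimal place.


Step 1: Transfer semi-major axis a_t = (9.007330e+06 + 4.348433e+07) / 2 = 2.624583e+07 m
Step 2: v1 (circular at r1) = sqrt(mu/r1) = 6652.28 m/s
Step 3: v_t1 = sqrt(mu*(2/r1 - 1/a_t)) = 8562.62 m/s
Step 4: dv1 = |8562.62 - 6652.28| = 1910.34 m/s
Step 5: v2 (circular at r2) = 3027.63 m/s, v_t2 = 1773.66 m/s
Step 6: dv2 = |3027.63 - 1773.66| = 1253.97 m/s
Step 7: Total delta-v = 1910.34 + 1253.97 = 3164.3 m/s

3164.3


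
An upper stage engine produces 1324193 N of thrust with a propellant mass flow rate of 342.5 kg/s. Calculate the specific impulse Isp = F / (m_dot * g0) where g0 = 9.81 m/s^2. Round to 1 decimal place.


Step 1: m_dot * g0 = 342.5 * 9.81 = 3359.93
Step 2: Isp = 1324193 / 3359.93 = 394.1 s

394.1


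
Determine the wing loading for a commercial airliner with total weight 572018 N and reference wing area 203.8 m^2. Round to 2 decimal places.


Step 1: Wing loading = W / S = 572018 / 203.8
Step 2: Wing loading = 2806.76 N/m^2

2806.76


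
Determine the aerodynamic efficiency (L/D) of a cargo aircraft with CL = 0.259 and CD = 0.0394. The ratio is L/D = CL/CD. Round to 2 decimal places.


Step 1: L/D = CL / CD = 0.259 / 0.0394
Step 2: L/D = 6.57

6.57


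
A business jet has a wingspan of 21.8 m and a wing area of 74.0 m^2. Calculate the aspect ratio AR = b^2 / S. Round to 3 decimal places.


Step 1: b^2 = 21.8^2 = 475.24
Step 2: AR = 475.24 / 74.0 = 6.422

6.422


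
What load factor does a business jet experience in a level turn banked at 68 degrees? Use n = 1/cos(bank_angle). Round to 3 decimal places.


Step 1: Convert 68 degrees to radians = 1.186824
Step 2: cos(68 deg) = 0.374607
Step 3: n = 1 / 0.374607 = 2.669

2.669


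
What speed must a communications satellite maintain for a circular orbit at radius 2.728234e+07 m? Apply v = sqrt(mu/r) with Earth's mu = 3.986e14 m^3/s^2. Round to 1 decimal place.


Step 1: mu / r = 3.986e14 / 2.728234e+07 = 14610183.7306
Step 2: v = sqrt(14610183.7306) = 3822.3 m/s

3822.3


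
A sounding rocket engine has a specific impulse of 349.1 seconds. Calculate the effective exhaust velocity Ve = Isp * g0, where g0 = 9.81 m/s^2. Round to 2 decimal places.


Step 1: Ve = Isp * g0 = 349.1 * 9.81
Step 2: Ve = 3424.67 m/s

3424.67


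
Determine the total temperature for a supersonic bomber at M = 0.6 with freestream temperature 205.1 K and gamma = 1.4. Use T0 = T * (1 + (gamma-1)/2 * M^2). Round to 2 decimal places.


Step 1: (gamma-1)/2 = 0.2
Step 2: M^2 = 0.36
Step 3: 1 + 0.2 * 0.36 = 1.072
Step 4: T0 = 205.1 * 1.072 = 219.87 K

219.87


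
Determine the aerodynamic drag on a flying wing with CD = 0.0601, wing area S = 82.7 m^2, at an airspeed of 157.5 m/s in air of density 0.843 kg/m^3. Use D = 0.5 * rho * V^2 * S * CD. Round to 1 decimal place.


Step 1: Dynamic pressure q = 0.5 * 0.843 * 157.5^2 = 10455.8344 Pa
Step 2: Drag D = q * S * CD = 10455.8344 * 82.7 * 0.0601
Step 3: D = 51968.3 N

51968.3


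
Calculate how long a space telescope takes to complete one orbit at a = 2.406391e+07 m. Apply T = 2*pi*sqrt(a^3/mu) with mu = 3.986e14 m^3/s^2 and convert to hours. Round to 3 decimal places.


Step 1: a^3 / mu = 1.393473e+22 / 3.986e14 = 3.495918e+07
Step 2: sqrt(3.495918e+07) = 5912.6292 s
Step 3: T = 2*pi * 5912.6292 = 37150.14 s
Step 4: T in hours = 37150.14 / 3600 = 10.319 hours

10.319


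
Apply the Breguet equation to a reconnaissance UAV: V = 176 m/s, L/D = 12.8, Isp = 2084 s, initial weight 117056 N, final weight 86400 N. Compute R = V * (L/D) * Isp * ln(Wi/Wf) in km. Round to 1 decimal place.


Step 1: Coefficient = V * (L/D) * Isp = 176 * 12.8 * 2084 = 4694835.2 m
Step 2: Wi/Wf = 117056 / 86400 = 1.354815
Step 3: ln(1.354815) = 0.303665
Step 4: R = 4694835.2 * 0.303665 = 1425656.1 m = 1425.7 km

1425.7


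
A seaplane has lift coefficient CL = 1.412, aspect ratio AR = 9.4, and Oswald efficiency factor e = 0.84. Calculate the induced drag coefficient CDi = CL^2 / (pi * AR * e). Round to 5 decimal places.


Step 1: CL^2 = 1.412^2 = 1.993744
Step 2: pi * AR * e = 3.14159 * 9.4 * 0.84 = 24.806016
Step 3: CDi = 1.993744 / 24.806016 = 0.08037

0.08037


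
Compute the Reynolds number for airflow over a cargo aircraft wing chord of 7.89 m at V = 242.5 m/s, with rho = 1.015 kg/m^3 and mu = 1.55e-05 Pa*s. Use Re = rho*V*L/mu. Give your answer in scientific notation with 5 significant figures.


Step 1: Numerator = rho * V * L = 1.015 * 242.5 * 7.89 = 1942.024875
Step 2: Re = 1942.024875 / 1.55e-05
Step 3: Re = 1.2529e+08

1.2529e+08


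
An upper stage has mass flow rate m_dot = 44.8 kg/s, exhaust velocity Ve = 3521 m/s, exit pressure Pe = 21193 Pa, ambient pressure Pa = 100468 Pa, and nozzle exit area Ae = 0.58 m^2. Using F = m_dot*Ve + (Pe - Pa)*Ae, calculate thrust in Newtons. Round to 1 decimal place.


Step 1: Momentum thrust = m_dot * Ve = 44.8 * 3521 = 157740.8 N
Step 2: Pressure thrust = (Pe - Pa) * Ae = (21193 - 100468) * 0.58 = -45979.50 N
Step 3: Total thrust F = 157740.8 + -45979.50 = 111761.3 N

111761.3


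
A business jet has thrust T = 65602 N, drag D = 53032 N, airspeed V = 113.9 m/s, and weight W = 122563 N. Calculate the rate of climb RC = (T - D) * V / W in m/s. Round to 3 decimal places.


Step 1: Excess thrust = T - D = 65602 - 53032 = 12570 N
Step 2: Excess power = 12570 * 113.9 = 1431723.0 W
Step 3: RC = 1431723.0 / 122563 = 11.682 m/s

11.682


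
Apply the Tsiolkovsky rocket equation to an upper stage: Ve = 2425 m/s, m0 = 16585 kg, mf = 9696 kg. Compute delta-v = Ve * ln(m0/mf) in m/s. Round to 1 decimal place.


Step 1: Mass ratio m0/mf = 16585 / 9696 = 1.710499
Step 2: ln(1.710499) = 0.536785
Step 3: delta-v = 2425 * 0.536785 = 1301.7 m/s

1301.7


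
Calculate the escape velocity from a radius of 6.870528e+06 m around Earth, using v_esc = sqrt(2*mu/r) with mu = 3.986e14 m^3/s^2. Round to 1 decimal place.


Step 1: 2*mu/r = 2 * 3.986e14 / 6.870528e+06 = 116031839.1832
Step 2: v_esc = sqrt(116031839.1832) = 10771.8 m/s

10771.8


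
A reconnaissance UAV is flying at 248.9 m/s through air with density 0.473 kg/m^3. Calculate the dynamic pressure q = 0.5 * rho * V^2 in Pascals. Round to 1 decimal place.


Step 1: V^2 = 248.9^2 = 61951.21
Step 2: q = 0.5 * 0.473 * 61951.21
Step 3: q = 14651.5 Pa

14651.5


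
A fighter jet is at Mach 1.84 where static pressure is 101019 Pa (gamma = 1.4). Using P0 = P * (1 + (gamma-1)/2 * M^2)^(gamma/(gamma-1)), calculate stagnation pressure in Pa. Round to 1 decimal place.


Step 1: (gamma-1)/2 * M^2 = 0.2 * 3.3856 = 0.67712
Step 2: 1 + 0.67712 = 1.67712
Step 3: Exponent gamma/(gamma-1) = 3.5
Step 4: P0 = 101019 * 1.67712^3.5 = 617131.3 Pa

617131.3


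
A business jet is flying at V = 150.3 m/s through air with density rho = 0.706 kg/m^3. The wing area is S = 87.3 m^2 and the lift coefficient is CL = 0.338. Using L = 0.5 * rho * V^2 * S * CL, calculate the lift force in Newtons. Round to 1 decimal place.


Step 1: Calculate dynamic pressure q = 0.5 * 0.706 * 150.3^2 = 0.5 * 0.706 * 22590.09 = 7974.3018 Pa
Step 2: Multiply by wing area and lift coefficient: L = 7974.3018 * 87.3 * 0.338
Step 3: L = 696156.5445 * 0.338 = 235300.9 N

235300.9


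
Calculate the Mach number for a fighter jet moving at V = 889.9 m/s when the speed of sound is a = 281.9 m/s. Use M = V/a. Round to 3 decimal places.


Step 1: M = V / a = 889.9 / 281.9
Step 2: M = 3.157

3.157


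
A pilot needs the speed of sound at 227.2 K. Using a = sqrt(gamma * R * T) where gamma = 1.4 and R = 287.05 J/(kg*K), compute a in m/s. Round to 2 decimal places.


Step 1: gamma * R * T = 1.4 * 287.05 * 227.2 = 91304.864
Step 2: a = sqrt(91304.864) = 302.17 m/s

302.17


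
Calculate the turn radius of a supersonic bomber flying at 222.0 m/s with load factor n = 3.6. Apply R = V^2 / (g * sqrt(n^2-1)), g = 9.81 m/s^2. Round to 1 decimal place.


Step 1: V^2 = 222.0^2 = 49284.0
Step 2: n^2 - 1 = 3.6^2 - 1 = 11.96
Step 3: sqrt(11.96) = 3.458323
Step 4: R = 49284.0 / (9.81 * 3.458323) = 1452.7 m

1452.7


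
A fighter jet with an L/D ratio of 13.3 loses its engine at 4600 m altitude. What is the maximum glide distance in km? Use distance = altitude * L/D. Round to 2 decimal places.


Step 1: Glide distance = altitude * L/D = 4600 * 13.3 = 61180.0 m
Step 2: Convert to km: 61180.0 / 1000 = 61.18 km

61.18


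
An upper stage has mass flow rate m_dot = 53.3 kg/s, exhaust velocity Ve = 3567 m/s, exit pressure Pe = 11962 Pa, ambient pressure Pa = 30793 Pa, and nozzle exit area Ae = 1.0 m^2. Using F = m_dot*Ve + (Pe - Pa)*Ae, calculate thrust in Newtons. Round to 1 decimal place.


Step 1: Momentum thrust = m_dot * Ve = 53.3 * 3567 = 190121.1 N
Step 2: Pressure thrust = (Pe - Pa) * Ae = (11962 - 30793) * 1.0 = -18831.0 N
Step 3: Total thrust F = 190121.1 + -18831.0 = 171290.1 N

171290.1


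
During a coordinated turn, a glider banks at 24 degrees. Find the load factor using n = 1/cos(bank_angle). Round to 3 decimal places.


Step 1: Convert 24 degrees to radians = 0.418879
Step 2: cos(24 deg) = 0.913545
Step 3: n = 1 / 0.913545 = 1.095

1.095


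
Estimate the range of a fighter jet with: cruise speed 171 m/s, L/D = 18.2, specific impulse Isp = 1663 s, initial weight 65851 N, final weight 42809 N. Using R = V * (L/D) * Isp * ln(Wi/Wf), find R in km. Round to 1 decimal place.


Step 1: Coefficient = V * (L/D) * Isp = 171 * 18.2 * 1663 = 5175588.6 m
Step 2: Wi/Wf = 65851 / 42809 = 1.538251
Step 3: ln(1.538251) = 0.430646
Step 4: R = 5175588.6 * 0.430646 = 2228847.8 m = 2228.8 km

2228.8


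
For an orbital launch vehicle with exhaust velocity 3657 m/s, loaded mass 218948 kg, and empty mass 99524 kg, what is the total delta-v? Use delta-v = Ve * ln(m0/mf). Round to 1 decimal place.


Step 1: Mass ratio m0/mf = 218948 / 99524 = 2.199952
Step 2: ln(2.199952) = 0.788435
Step 3: delta-v = 3657 * 0.788435 = 2883.3 m/s

2883.3


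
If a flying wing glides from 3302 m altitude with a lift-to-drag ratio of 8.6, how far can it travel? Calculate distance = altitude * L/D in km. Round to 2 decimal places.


Step 1: Glide distance = altitude * L/D = 3302 * 8.6 = 28397.2 m
Step 2: Convert to km: 28397.2 / 1000 = 28.40 km

28.40


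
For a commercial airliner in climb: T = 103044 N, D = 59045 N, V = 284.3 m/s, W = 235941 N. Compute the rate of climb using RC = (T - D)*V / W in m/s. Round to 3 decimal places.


Step 1: Excess thrust = T - D = 103044 - 59045 = 43999 N
Step 2: Excess power = 43999 * 284.3 = 12508915.7 W
Step 3: RC = 12508915.7 / 235941 = 53.017 m/s

53.017


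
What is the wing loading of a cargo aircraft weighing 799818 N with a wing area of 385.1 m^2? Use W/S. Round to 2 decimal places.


Step 1: Wing loading = W / S = 799818 / 385.1
Step 2: Wing loading = 2076.91 N/m^2

2076.91


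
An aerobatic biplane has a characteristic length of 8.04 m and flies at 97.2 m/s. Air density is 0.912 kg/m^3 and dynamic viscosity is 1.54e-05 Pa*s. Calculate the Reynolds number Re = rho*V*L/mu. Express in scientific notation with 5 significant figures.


Step 1: Numerator = rho * V * L = 0.912 * 97.2 * 8.04 = 712.717056
Step 2: Re = 712.717056 / 1.54e-05
Step 3: Re = 4.6280e+07

4.6280e+07


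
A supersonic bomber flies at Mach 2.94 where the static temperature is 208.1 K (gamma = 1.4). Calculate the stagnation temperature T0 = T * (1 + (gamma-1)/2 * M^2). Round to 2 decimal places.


Step 1: (gamma-1)/2 = 0.2
Step 2: M^2 = 8.6436
Step 3: 1 + 0.2 * 8.6436 = 2.72872
Step 4: T0 = 208.1 * 2.72872 = 567.85 K

567.85


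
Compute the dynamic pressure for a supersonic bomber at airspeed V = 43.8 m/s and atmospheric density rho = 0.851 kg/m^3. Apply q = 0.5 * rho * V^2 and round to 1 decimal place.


Step 1: V^2 = 43.8^2 = 1918.44
Step 2: q = 0.5 * 0.851 * 1918.44
Step 3: q = 816.3 Pa

816.3


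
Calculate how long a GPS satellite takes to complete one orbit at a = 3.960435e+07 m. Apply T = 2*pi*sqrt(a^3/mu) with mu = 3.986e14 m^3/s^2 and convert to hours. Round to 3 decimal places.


Step 1: a^3 / mu = 6.211960e+22 / 3.986e14 = 1.558445e+08
Step 2: sqrt(1.558445e+08) = 12483.768 s
Step 3: T = 2*pi * 12483.768 = 78437.83 s
Step 4: T in hours = 78437.83 / 3600 = 21.788 hours

21.788


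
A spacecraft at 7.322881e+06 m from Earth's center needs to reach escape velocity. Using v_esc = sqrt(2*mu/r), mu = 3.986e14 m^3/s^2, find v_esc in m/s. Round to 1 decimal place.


Step 1: 2*mu/r = 2 * 3.986e14 / 7.322881e+06 = 108864257.1141
Step 2: v_esc = sqrt(108864257.1141) = 10433.8 m/s

10433.8


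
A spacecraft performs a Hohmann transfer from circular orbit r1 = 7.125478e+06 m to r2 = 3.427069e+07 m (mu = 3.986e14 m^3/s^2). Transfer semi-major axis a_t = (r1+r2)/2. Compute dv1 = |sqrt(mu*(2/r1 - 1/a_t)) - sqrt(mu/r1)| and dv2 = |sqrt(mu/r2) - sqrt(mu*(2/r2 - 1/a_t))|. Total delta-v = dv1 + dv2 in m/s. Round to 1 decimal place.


Step 1: Transfer semi-major axis a_t = (7.125478e+06 + 3.427069e+07) / 2 = 2.069808e+07 m
Step 2: v1 (circular at r1) = sqrt(mu/r1) = 7479.31 m/s
Step 3: v_t1 = sqrt(mu*(2/r1 - 1/a_t)) = 9624.05 m/s
Step 4: dv1 = |9624.05 - 7479.31| = 2144.74 m/s
Step 5: v2 (circular at r2) = 3410.41 m/s, v_t2 = 2001.01 m/s
Step 6: dv2 = |3410.41 - 2001.01| = 1409.41 m/s
Step 7: Total delta-v = 2144.74 + 1409.41 = 3554.1 m/s

3554.1


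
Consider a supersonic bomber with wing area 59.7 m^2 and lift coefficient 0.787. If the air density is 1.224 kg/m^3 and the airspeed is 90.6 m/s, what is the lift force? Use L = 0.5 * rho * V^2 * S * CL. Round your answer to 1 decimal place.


Step 1: Calculate dynamic pressure q = 0.5 * 1.224 * 90.6^2 = 0.5 * 1.224 * 8208.36 = 5023.5163 Pa
Step 2: Multiply by wing area and lift coefficient: L = 5023.5163 * 59.7 * 0.787
Step 3: L = 299903.9243 * 0.787 = 236024.4 N

236024.4


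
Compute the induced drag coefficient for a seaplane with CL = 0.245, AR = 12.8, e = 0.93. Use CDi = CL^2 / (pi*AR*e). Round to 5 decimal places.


Step 1: CL^2 = 0.245^2 = 0.060025
Step 2: pi * AR * e = 3.14159 * 12.8 * 0.93 = 37.397519
Step 3: CDi = 0.060025 / 37.397519 = 0.00161

0.00161


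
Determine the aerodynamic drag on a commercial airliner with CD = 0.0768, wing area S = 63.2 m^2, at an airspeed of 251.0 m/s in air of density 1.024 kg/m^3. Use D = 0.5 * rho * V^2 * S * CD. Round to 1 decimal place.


Step 1: Dynamic pressure q = 0.5 * 1.024 * 251.0^2 = 32256.512 Pa
Step 2: Drag D = q * S * CD = 32256.512 * 63.2 * 0.0768
Step 3: D = 156565.4 N

156565.4


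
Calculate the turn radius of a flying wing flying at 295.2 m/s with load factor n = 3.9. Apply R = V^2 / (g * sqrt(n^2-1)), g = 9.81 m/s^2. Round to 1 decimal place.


Step 1: V^2 = 295.2^2 = 87143.04
Step 2: n^2 - 1 = 3.9^2 - 1 = 14.21
Step 3: sqrt(14.21) = 3.769615
Step 4: R = 87143.04 / (9.81 * 3.769615) = 2356.5 m

2356.5


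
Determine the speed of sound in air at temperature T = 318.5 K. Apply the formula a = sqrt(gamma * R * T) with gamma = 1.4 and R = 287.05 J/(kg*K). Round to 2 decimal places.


Step 1: gamma * R * T = 1.4 * 287.05 * 318.5 = 127995.595
Step 2: a = sqrt(127995.595) = 357.76 m/s

357.76


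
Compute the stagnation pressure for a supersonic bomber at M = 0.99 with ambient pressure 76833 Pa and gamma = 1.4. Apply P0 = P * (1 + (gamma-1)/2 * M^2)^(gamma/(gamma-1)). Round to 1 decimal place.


Step 1: (gamma-1)/2 * M^2 = 0.2 * 0.9801 = 0.19602
Step 2: 1 + 0.19602 = 1.19602
Step 3: Exponent gamma/(gamma-1) = 3.5
Step 4: P0 = 76833 * 1.19602^3.5 = 143758.1 Pa

143758.1


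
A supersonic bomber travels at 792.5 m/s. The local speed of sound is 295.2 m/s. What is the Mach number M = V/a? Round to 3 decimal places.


Step 1: M = V / a = 792.5 / 295.2
Step 2: M = 2.685

2.685


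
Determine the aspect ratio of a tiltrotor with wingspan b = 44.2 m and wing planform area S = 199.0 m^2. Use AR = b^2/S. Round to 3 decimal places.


Step 1: b^2 = 44.2^2 = 1953.64
Step 2: AR = 1953.64 / 199.0 = 9.817

9.817


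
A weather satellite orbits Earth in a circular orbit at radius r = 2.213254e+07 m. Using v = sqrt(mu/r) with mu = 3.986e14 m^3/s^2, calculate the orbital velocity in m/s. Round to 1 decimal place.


Step 1: mu / r = 3.986e14 / 2.213254e+07 = 18009681.6723
Step 2: v = sqrt(18009681.6723) = 4243.8 m/s

4243.8


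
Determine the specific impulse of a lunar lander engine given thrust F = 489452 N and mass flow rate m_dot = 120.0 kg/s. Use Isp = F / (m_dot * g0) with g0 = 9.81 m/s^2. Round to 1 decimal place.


Step 1: m_dot * g0 = 120.0 * 9.81 = 1177.2
Step 2: Isp = 489452 / 1177.2 = 415.8 s

415.8


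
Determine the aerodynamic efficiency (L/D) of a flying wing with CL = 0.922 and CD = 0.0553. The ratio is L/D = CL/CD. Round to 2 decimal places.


Step 1: L/D = CL / CD = 0.922 / 0.0553
Step 2: L/D = 16.67

16.67


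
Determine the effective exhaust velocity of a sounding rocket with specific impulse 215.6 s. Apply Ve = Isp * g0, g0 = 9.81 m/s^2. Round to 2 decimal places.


Step 1: Ve = Isp * g0 = 215.6 * 9.81
Step 2: Ve = 2115.04 m/s

2115.04


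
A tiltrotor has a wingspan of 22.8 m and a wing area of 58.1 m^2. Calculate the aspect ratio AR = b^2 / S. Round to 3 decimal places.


Step 1: b^2 = 22.8^2 = 519.84
Step 2: AR = 519.84 / 58.1 = 8.947

8.947


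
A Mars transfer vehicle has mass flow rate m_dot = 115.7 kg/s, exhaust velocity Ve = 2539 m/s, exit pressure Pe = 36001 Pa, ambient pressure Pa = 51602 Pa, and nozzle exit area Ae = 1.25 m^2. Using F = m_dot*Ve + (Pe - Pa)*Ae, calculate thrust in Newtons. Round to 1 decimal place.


Step 1: Momentum thrust = m_dot * Ve = 115.7 * 2539 = 293762.3 N
Step 2: Pressure thrust = (Pe - Pa) * Ae = (36001 - 51602) * 1.25 = -19501.25 N
Step 3: Total thrust F = 293762.3 + -19501.25 = 274261.1 N

274261.1


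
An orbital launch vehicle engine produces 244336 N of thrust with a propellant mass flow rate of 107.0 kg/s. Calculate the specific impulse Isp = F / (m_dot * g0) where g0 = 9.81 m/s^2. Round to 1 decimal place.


Step 1: m_dot * g0 = 107.0 * 9.81 = 1049.67
Step 2: Isp = 244336 / 1049.67 = 232.8 s

232.8


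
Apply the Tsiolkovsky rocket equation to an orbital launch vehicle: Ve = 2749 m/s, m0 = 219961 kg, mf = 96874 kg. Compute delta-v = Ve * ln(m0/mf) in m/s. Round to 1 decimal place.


Step 1: Mass ratio m0/mf = 219961 / 96874 = 2.270589
Step 2: ln(2.270589) = 0.820039
Step 3: delta-v = 2749 * 0.820039 = 2254.3 m/s

2254.3


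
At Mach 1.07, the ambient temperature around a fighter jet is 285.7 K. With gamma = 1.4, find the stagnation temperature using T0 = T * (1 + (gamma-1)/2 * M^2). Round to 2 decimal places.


Step 1: (gamma-1)/2 = 0.2
Step 2: M^2 = 1.1449
Step 3: 1 + 0.2 * 1.1449 = 1.22898
Step 4: T0 = 285.7 * 1.22898 = 351.12 K

351.12


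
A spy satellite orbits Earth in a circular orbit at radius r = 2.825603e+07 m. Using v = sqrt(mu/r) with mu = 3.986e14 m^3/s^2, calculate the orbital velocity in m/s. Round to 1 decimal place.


Step 1: mu / r = 3.986e14 / 2.825603e+07 = 14106723.4144
Step 2: v = sqrt(14106723.4144) = 3755.9 m/s

3755.9


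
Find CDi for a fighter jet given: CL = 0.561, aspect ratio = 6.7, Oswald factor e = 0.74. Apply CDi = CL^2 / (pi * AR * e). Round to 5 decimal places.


Step 1: CL^2 = 0.561^2 = 0.314721
Step 2: pi * AR * e = 3.14159 * 6.7 * 0.74 = 15.576016
Step 3: CDi = 0.314721 / 15.576016 = 0.02021

0.02021


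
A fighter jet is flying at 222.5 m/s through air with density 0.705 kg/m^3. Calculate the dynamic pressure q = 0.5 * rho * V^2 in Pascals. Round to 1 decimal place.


Step 1: V^2 = 222.5^2 = 49506.25
Step 2: q = 0.5 * 0.705 * 49506.25
Step 3: q = 17451.0 Pa

17451.0


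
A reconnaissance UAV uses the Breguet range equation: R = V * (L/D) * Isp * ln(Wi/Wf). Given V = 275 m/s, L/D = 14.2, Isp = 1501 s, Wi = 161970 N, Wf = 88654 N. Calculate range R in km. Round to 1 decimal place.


Step 1: Coefficient = V * (L/D) * Isp = 275 * 14.2 * 1501 = 5861405.0 m
Step 2: Wi/Wf = 161970 / 88654 = 1.82699
Step 3: ln(1.82699) = 0.60267
Step 4: R = 5861405.0 * 0.60267 = 3532492.8 m = 3532.5 km

3532.5


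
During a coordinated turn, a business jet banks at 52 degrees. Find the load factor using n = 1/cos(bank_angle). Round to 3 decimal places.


Step 1: Convert 52 degrees to radians = 0.907571
Step 2: cos(52 deg) = 0.615661
Step 3: n = 1 / 0.615661 = 1.624

1.624


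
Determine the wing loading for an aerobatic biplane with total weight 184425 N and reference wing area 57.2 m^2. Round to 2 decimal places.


Step 1: Wing loading = W / S = 184425 / 57.2
Step 2: Wing loading = 3224.21 N/m^2

3224.21


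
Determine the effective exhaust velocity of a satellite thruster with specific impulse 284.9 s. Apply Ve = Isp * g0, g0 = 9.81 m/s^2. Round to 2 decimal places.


Step 1: Ve = Isp * g0 = 284.9 * 9.81
Step 2: Ve = 2794.87 m/s

2794.87


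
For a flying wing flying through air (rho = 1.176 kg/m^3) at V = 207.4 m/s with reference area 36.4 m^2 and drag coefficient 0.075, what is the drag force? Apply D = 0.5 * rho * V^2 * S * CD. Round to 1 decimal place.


Step 1: Dynamic pressure q = 0.5 * 1.176 * 207.4^2 = 25292.6789 Pa
Step 2: Drag D = q * S * CD = 25292.6789 * 36.4 * 0.075
Step 3: D = 69049.0 N

69049.0


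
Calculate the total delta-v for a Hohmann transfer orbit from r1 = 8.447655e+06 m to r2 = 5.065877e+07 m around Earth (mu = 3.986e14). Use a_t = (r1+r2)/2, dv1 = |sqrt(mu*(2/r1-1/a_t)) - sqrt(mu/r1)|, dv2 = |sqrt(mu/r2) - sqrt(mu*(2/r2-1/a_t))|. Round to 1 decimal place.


Step 1: Transfer semi-major axis a_t = (8.447655e+06 + 5.065877e+07) / 2 = 2.955321e+07 m
Step 2: v1 (circular at r1) = sqrt(mu/r1) = 6869.11 m/s
Step 3: v_t1 = sqrt(mu*(2/r1 - 1/a_t)) = 8993.43 m/s
Step 4: dv1 = |8993.43 - 6869.11| = 2124.32 m/s
Step 5: v2 (circular at r2) = 2805.05 m/s, v_t2 = 1499.71 m/s
Step 6: dv2 = |2805.05 - 1499.71| = 1305.35 m/s
Step 7: Total delta-v = 2124.32 + 1305.35 = 3429.7 m/s

3429.7


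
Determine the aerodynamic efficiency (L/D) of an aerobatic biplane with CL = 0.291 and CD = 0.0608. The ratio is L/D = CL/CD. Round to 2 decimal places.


Step 1: L/D = CL / CD = 0.291 / 0.0608
Step 2: L/D = 4.79

4.79


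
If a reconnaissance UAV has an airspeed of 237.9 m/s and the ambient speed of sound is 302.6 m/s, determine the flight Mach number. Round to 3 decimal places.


Step 1: M = V / a = 237.9 / 302.6
Step 2: M = 0.786

0.786


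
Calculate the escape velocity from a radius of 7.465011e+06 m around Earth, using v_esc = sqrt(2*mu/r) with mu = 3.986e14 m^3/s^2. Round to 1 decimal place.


Step 1: 2*mu/r = 2 * 3.986e14 / 7.465011e+06 = 106791537.2127
Step 2: v_esc = sqrt(106791537.2127) = 10334.0 m/s

10334.0


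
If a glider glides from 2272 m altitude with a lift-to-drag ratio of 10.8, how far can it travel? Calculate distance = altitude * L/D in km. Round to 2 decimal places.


Step 1: Glide distance = altitude * L/D = 2272 * 10.8 = 24537.6 m
Step 2: Convert to km: 24537.6 / 1000 = 24.54 km

24.54


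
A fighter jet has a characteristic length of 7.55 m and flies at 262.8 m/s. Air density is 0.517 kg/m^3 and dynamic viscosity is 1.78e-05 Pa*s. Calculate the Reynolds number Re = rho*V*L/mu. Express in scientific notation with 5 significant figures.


Step 1: Numerator = rho * V * L = 0.517 * 262.8 * 7.55 = 1025.80038
Step 2: Re = 1025.80038 / 1.78e-05
Step 3: Re = 5.7629e+07

5.7629e+07


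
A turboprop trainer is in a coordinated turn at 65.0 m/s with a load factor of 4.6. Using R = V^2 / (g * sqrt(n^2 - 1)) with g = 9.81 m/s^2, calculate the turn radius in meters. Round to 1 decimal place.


Step 1: V^2 = 65.0^2 = 4225.0
Step 2: n^2 - 1 = 4.6^2 - 1 = 20.16
Step 3: sqrt(20.16) = 4.489989
Step 4: R = 4225.0 / (9.81 * 4.489989) = 95.9 m

95.9


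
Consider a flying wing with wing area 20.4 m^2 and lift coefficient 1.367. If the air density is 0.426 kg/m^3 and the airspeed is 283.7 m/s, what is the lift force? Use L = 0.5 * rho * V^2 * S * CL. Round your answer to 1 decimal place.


Step 1: Calculate dynamic pressure q = 0.5 * 0.426 * 283.7^2 = 0.5 * 0.426 * 80485.69 = 17143.452 Pa
Step 2: Multiply by wing area and lift coefficient: L = 17143.452 * 20.4 * 1.367
Step 3: L = 349726.4202 * 1.367 = 478076.0 N

478076.0


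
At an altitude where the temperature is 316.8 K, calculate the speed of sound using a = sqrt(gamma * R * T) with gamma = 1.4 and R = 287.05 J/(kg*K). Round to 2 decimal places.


Step 1: gamma * R * T = 1.4 * 287.05 * 316.8 = 127312.416
Step 2: a = sqrt(127312.416) = 356.81 m/s

356.81


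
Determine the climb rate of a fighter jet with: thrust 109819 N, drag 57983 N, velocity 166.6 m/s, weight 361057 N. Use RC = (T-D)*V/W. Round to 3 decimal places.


Step 1: Excess thrust = T - D = 109819 - 57983 = 51836 N
Step 2: Excess power = 51836 * 166.6 = 8635877.6 W
Step 3: RC = 8635877.6 / 361057 = 23.918 m/s

23.918


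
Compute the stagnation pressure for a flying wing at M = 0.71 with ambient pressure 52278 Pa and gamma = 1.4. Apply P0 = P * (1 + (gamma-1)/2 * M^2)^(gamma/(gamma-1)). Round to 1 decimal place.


Step 1: (gamma-1)/2 * M^2 = 0.2 * 0.5041 = 0.10082
Step 2: 1 + 0.10082 = 1.10082
Step 3: Exponent gamma/(gamma-1) = 3.5
Step 4: P0 = 52278 * 1.10082^3.5 = 73168.8 Pa

73168.8


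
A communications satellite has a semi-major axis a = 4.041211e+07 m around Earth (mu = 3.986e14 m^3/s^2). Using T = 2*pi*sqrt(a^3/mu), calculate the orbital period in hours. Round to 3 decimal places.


Step 1: a^3 / mu = 6.599858e+22 / 3.986e14 = 1.655760e+08
Step 2: sqrt(1.655760e+08) = 12867.6323 s
Step 3: T = 2*pi * 12867.6323 = 80849.72 s
Step 4: T in hours = 80849.72 / 3600 = 22.458 hours

22.458
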